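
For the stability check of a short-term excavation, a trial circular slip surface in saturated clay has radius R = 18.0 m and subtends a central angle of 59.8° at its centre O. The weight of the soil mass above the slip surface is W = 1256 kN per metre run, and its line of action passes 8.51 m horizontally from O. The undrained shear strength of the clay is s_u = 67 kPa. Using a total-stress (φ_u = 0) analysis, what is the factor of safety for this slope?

FS = 2.12

Taking moments about the centre O, the resisting moment is provided by the undrained shear strength acting along the arc:
Arc length L_a = R·θ = 18.0·(59.8°·π/180) = 18.0·1.0437 = 18.79 m
M_R = s_u·L_a·R = 67·18.79·18.0 = 22656.8 kN·m/m
M_D = W·d = 1256·8.51 = 10688.6 kN·m/m
FS = M_R / M_D = 22656.8 / 10688.6 = 2.120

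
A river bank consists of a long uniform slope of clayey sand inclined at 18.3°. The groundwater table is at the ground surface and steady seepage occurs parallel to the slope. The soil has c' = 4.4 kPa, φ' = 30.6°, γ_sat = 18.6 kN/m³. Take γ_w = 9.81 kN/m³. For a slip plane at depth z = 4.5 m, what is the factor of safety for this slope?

With seepage parallel to the slope and the water table at the surface, the effective normal stress on the slip plane uses the buoyant unit weight γ' = γ_sat − γ_w while the driving shear stress uses γ_sat:
FS = [c' + γ' z cos²β tanφ'] / [γ_sat z sinβ cosβ]
γ' = 18.6 − 9.81 = 8.79 kN/m³
Numerator = 4.4 + 8.79·4.5·cos²18.3°·tan30.6° = 4.4 + 8.79·4.5·0.9014·0.5914 = 25.486 kPa
Denominator = 18.6·4.5·sin18.3°·cos18.3° = 18.6·4.5·0.3140·0.9494 = 24.952 kPa
FS = 25.486 / 24.952 = 1.021

FS = 1.02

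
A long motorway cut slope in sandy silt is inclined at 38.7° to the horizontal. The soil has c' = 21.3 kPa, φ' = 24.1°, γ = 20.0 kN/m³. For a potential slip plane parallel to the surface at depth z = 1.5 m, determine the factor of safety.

FS = 2.01

For an infinite slope with a slip plane parallel to the surface (no pore pressure): FS = [c' + γz cos²β tanφ'] / [γz sinβ cosβ].
γz = 20.0·1.5 = 30.00 kN/m²
Numerator = 21.3 + 30.00·cos²38.7°·tan24.1° = 21.3 + 30.00·0.6091·0.4473 = 29.474 kPa
Denominator = 30.00·sin38.7°·cos38.7° = 30.00·0.6252·0.7804 = 14.639 kPa
FS = 29.474 / 14.639 = 2.013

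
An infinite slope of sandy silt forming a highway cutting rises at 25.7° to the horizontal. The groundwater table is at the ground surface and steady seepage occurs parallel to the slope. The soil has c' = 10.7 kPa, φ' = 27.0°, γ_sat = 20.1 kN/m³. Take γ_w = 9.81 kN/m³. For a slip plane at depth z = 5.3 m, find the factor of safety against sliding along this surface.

With seepage parallel to the slope and the water table at the surface, the effective normal stress on the slip plane uses the buoyant unit weight γ' = γ_sat − γ_w while the driving shear stress uses γ_sat:
FS = [c' + γ' z cos²β tanφ'] / [γ_sat z sinβ cosβ]
γ' = 20.1 − 9.81 = 10.29 kN/m³
Numerator = 10.7 + 10.29·5.3·cos²25.7°·tan27.0° = 10.7 + 10.29·5.3·0.8119·0.5095 = 33.262 kPa
Denominator = 20.1·5.3·sin25.7°·cos25.7° = 20.1·5.3·0.4337·0.9011 = 41.628 kPa
FS = 33.262 / 41.628 = 0.799

FS = 0.80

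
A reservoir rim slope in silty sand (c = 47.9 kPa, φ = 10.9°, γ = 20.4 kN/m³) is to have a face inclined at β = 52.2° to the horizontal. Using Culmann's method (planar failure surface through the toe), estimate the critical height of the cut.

H_c = 29.30 m

Culmann's analysis gives the critical failure plane at α_cr = (β + φ)/2 = (52.2 + 10.9)/2 = 31.6°, and the critical height
H_c = (4c/γ) · sinβ cosφ / [1 − cos(β − φ)]
    = (4·47.9/20.4) · sin52.2°·cos10.9° / [1 − cos(41.3°)]
    = 9.392 · 0.7902·0.9820 / [1 − 0.7513]
    = 9.392 · 0.7759 / 0.2487
    = 29.30 m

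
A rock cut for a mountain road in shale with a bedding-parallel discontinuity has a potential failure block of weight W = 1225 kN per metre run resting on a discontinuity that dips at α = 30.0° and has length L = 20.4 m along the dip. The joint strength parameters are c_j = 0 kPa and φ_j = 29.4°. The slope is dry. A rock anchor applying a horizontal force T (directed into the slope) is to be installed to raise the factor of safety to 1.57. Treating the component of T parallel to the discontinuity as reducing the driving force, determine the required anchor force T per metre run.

T = 222 kN/m

Resolving forces along and normal to the sliding plane, with the horizontal anchor force T adding T·sinα to the effective normal force and T·cosα acting up the plane against the driving force:
FS = [c_jL + (W cosα + T sinα) tanφ_j] / [W sinα − T cosα]
Without the anchor: N' = 1060.9 kN/m, driving T_d = 612.5 kN/m, resisting R = 0·20.4 + 1060.9·tan29.4° = 597.8 kN/m, FS = 0.98.
Setting FS = 1.57 and solving for T:
1.57·(612.5 − T cos30.0°) = 597.8 + T sin30.0°·tan29.4°
T·(sin30.0°·tan29.4° + 1.57·cos30.0°) = 1.57·612.5 − 597.8
T·(0.5000·0.5635 + 1.57·0.8660) = 961.6 − 597.8 = 363.8
T·1.6414 = 363.8
T = 221.7 kN/m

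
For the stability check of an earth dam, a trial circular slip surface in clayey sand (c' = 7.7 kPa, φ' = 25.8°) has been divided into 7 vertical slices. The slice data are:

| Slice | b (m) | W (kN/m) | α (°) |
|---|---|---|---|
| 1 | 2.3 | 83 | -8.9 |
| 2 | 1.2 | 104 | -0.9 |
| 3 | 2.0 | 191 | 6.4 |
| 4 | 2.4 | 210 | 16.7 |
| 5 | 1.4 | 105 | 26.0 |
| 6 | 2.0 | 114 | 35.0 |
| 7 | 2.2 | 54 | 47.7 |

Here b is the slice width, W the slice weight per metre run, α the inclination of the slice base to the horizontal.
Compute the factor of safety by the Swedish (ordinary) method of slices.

FS = 2.31

Ordinary method of slices: FS = Σ[c'·Δl_i + (W_i cosα_i)·tanφ'] / Σ W_i sinα_i, with Δl_i = b_i / cosα_i.
Slice 1: Δl = 2.3/cos(-8.9°) = 2.328 m; N'_1 = 83·cos(-8.9°) = 82.0; c'Δl = 17.93; W sinα = -12.8
Slice 2: Δl = 1.2/cos(-0.9°) = 1.200 m; N'_2 = 104·cos(-0.9°) = 104.0; c'Δl = 9.24; W sinα = -1.6
Slice 3: Δl = 2.0/cos6.4° = 2.013 m; N'_3 = 191·cos6.4° = 189.8; c'Δl = 15.50; W sinα = 21.3
Slice 4: Δl = 2.4/cos16.7° = 2.506 m; N'_4 = 210·cos16.7° = 201.1; c'Δl = 19.29; W sinα = 60.3
Slice 5: Δl = 1.4/cos26.0° = 1.558 m; N'_5 = 105·cos26.0° = 94.4; c'Δl = 11.99; W sinα = 46.0
Slice 6: Δl = 2.0/cos35.0° = 2.442 m; N'_6 = 114·cos35.0° = 93.4; c'Δl = 18.80; W sinα = 65.4
Slice 7: Δl = 2.2/cos47.7° = 3.269 m; N'_7 = 54·cos47.7° = 36.3; c'Δl = 25.17; W sinα = 39.9
Σc'Δl = 117.9 kN/m; ΣN' = 801.0 kN/m; ΣW sinα = 218.5 kN/m
Resisting = 117.9 + 801.0·tan25.8° = 117.9 + 387.2 = 505.2 kN/m
FS = 505.2 / 218.5 = 2.312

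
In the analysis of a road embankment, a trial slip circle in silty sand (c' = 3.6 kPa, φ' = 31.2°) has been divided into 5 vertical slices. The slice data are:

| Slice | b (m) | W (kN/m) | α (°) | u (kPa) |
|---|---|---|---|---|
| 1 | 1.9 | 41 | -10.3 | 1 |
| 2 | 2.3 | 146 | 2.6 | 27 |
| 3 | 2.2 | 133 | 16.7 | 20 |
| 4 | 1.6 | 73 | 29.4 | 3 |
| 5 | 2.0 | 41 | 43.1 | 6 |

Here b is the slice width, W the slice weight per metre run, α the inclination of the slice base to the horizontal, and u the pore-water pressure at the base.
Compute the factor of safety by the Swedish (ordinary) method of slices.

FS = 2.04

Ordinary method of slices: FS = Σ[c'·Δl_i + (W_i cosα_i − u_i·Δl_i)·tanφ'] / Σ W_i sinα_i, with Δl_i = b_i / cosα_i.
Slice 1: Δl = 1.9/cos(-10.3°) = 1.931 m; N'_1 = 41·cos(-10.3°) − 1·1.931 = 38.4; c'Δl = 6.95; W sinα = -7.3
Slice 2: Δl = 2.3/cos2.6° = 2.302 m; N'_2 = 146·cos2.6° − 27·2.302 = 83.7; c'Δl = 8.29; W sinα = 6.6
Slice 3: Δl = 2.2/cos16.7° = 2.297 m; N'_3 = 133·cos16.7° − 20·2.297 = 81.5; c'Δl = 8.27; W sinα = 38.2
Slice 4: Δl = 1.6/cos29.4° = 1.837 m; N'_4 = 73·cos29.4° − 3·1.837 = 58.1; c'Δl = 6.61; W sinα = 35.8
Slice 5: Δl = 2.0/cos43.1° = 2.739 m; N'_5 = 41·cos43.1° − 6·2.739 = 13.5; c'Δl = 9.86; W sinα = 28.0
Σc'Δl = 40.0 kN/m; ΣN' = 275.1 kN/m; ΣW sinα = 101.4 kN/m
Resisting = 40.0 + 275.1·tan31.2° = 40.0 + 166.6 = 206.6 kN/m
FS = 206.6 / 101.4 = 2.038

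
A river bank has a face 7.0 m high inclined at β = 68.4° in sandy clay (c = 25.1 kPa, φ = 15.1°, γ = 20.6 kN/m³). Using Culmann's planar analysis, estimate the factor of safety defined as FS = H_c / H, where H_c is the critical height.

FS = 1.55

H_c = (4c/γ) · sinβ cosφ / [1 − cos(β − φ)]
    = (4·25.1/20.6) · sin68.4°·cos15.1° / [1 − cos53.3°]
    = 4.874 · 0.8977 / 0.4024 = 10.87 m
FS = H_c / H = 10.87 / 7.0 = 1.553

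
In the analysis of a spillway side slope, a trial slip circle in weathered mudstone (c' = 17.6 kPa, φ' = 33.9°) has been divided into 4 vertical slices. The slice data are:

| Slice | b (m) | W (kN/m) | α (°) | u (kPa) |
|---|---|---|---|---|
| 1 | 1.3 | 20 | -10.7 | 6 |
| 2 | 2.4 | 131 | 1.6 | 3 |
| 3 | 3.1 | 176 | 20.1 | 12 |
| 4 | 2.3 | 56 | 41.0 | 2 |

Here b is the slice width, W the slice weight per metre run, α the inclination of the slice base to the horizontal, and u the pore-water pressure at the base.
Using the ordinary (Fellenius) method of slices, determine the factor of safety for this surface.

Ordinary method of slices: FS = Σ[c'·Δl_i + (W_i cosα_i − u_i·Δl_i)·tanφ'] / Σ W_i sinα_i, with Δl_i = b_i / cosα_i.
Slice 1: Δl = 1.3/cos(-10.7°) = 1.323 m; N'_1 = 20·cos(-10.7°) − 6·1.323 = 11.7; c'Δl = 23.28; W sinα = -3.7
Slice 2: Δl = 2.4/cos1.6° = 2.401 m; N'_2 = 131·cos1.6° − 3·2.401 = 123.7; c'Δl = 42.26; W sinα = 3.7
Slice 3: Δl = 3.1/cos20.1° = 3.301 m; N'_3 = 176·cos20.1° − 12·3.301 = 125.7; c'Δl = 58.10; W sinα = 60.5
Slice 4: Δl = 2.3/cos41.0° = 3.048 m; N'_4 = 56·cos41.0° − 2·3.048 = 36.2; c'Δl = 53.64; W sinα = 36.7
Σc'Δl = 177.3 kN/m; ΣN' = 297.3 kN/m; ΣW sinα = 97.2 kN/m
Resisting = 177.3 + 297.3·tan33.9° = 177.3 + 199.8 = 377.1 kN/m
FS = 377.1 / 97.2 = 3.880

FS = 3.88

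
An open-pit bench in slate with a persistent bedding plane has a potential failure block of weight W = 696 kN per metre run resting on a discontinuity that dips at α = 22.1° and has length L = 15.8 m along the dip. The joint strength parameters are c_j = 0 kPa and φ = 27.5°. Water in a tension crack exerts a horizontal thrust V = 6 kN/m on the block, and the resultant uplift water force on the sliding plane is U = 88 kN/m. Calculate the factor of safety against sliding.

Resolving the block weight along and normal to the plane and applying the Mohr–Coulomb strength on the joint:
N' = W cosα − U − V sinα = 696·cos22.1° − 88 − 6·sin22.1° = 554.6 kN/m
Driving force T = W sinα + V cosα = 696·sin22.1° + 6·cos22.1° = 267.4 kN/m
Resisting force R = c_j·L + N'·tanφ = 0·15.8 + 554.6·tan27.5° = 0.0 + 288.7 = 288.7 kN/m
FS = R / T = 288.7 / 267.4 = 1.080

FS = 1.08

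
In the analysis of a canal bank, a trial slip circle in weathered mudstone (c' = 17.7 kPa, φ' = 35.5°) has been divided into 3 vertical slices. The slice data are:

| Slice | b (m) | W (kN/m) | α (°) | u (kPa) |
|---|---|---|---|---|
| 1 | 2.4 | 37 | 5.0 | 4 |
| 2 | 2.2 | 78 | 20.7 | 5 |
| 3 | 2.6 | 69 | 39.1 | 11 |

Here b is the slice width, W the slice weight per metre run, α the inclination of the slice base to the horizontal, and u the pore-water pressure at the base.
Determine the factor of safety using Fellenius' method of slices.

FS = 2.94

Ordinary method of slices: FS = Σ[c'·Δl_i + (W_i cosα_i − u_i·Δl_i)·tanφ'] / Σ W_i sinα_i, with Δl_i = b_i / cosα_i.
Slice 1: Δl = 2.4/cos5.0° = 2.409 m; N'_1 = 37·cos5.0° − 4·2.409 = 27.2; c'Δl = 42.64; W sinα = 3.2
Slice 2: Δl = 2.2/cos20.7° = 2.352 m; N'_2 = 78·cos20.7° − 5·2.352 = 61.2; c'Δl = 41.63; W sinα = 27.6
Slice 3: Δl = 2.6/cos39.1° = 3.350 m; N'_3 = 69·cos39.1° − 11·3.350 = 16.7; c'Δl = 59.30; W sinα = 43.5
Σc'Δl = 143.6 kN/m; ΣN' = 105.1 kN/m; ΣW sinα = 74.3 kN/m
Resisting = 143.6 + 105.1·tan35.5° = 143.6 + 75.0 = 218.6 kN/m
FS = 218.6 / 74.3 = 2.941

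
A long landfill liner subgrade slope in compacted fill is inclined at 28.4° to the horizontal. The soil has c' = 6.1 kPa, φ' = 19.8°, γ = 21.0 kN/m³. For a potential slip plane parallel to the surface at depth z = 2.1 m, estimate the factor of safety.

For an infinite slope with a slip plane parallel to the surface (no pore pressure): FS = [c' + γz cos²β tanφ'] / [γz sinβ cosβ].
γz = 21.0·2.1 = 44.10 kN/m²
Numerator = 6.1 + 44.10·cos²28.4°·tan19.8° = 6.1 + 44.10·0.7738·0.3600 = 18.385 kPa
Denominator = 44.10·sin28.4°·cos28.4° = 44.10·0.4756·0.8796 = 18.451 kPa
FS = 18.385 / 18.451 = 0.996

FS = 1.00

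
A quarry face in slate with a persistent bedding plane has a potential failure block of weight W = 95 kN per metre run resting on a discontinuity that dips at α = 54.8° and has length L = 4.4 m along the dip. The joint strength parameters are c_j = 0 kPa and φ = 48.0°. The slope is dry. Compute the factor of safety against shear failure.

Resolving the block weight along and normal to the plane and applying the Mohr–Coulomb strength on the joint:
N' = W cosα = 95·cos54.8° = 54.8 kN/m
Driving force T = W sinα = 95·sin54.8° = 77.6 kN/m
Resisting force R = c_j·L + N'·tanφ = 0·4.4 + 54.8·tan48.0° = 0.0 + 60.8 = 60.8 kN/m
FS = R / T = 60.8 / 77.6 = 0.783

FS = 0.78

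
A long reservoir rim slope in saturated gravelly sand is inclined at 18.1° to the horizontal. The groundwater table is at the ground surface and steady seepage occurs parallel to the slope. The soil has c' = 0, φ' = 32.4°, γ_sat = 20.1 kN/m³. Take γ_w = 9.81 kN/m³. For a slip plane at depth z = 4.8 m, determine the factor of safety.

With seepage parallel to the slope and the water table at the surface, the effective normal stress on the slip plane uses the buoyant unit weight γ' = γ_sat − γ_w while the driving shear stress uses γ_sat:
FS = [c' + γ' z cos²β tanφ'] / [γ_sat z sinβ cosβ]
(For c' = 0 this reduces to FS = (γ'/γ_sat)·tanφ'/tanβ.)
γ' = 20.1 − 9.81 = 10.29 kN/m³
Numerator = 0.0 + 10.29·4.8·cos²18.1°·tan32.4° = 0.0 + 10.29·4.8·0.9035·0.6346 = 28.320 kPa
Denominator = 20.1·4.8·sin18.1°·cos18.1° = 20.1·4.8·0.3107·0.9505 = 28.491 kPa
FS = 28.320 / 28.491 = 0.994

FS = 0.99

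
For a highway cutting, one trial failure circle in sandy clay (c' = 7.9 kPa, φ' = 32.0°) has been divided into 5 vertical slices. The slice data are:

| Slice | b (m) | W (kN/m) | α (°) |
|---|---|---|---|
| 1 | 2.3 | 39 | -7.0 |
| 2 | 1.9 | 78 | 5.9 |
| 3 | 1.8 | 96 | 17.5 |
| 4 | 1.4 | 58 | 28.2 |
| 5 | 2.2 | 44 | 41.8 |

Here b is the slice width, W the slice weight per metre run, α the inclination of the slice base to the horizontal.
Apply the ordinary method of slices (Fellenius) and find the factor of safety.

Ordinary method of slices: FS = Σ[c'·Δl_i + (W_i cosα_i)·tanφ'] / Σ W_i sinα_i, with Δl_i = b_i / cosα_i.
Slice 1: Δl = 2.3/cos(-7.0°) = 2.317 m; N'_1 = 39·cos(-7.0°) = 38.7; c'Δl = 18.31; W sinα = -4.8
Slice 2: Δl = 1.9/cos5.9° = 1.910 m; N'_2 = 78·cos5.9° = 77.6; c'Δl = 15.09; W sinα = 8.0
Slice 3: Δl = 1.8/cos17.5° = 1.887 m; N'_3 = 96·cos17.5° = 91.6; c'Δl = 14.91; W sinα = 28.9
Slice 4: Δl = 1.4/cos28.2° = 1.589 m; N'_4 = 58·cos28.2° = 51.1; c'Δl = 12.55; W sinα = 27.4
Slice 5: Δl = 2.2/cos41.8° = 2.951 m; N'_5 = 44·cos41.8° = 32.8; c'Δl = 23.31; W sinα = 29.3
Σc'Δl = 84.2 kN/m; ΣN' = 291.8 kN/m; ΣW sinα = 88.9 kN/m
Resisting = 84.2 + 291.8·tan32.0° = 84.2 + 182.3 = 266.5 kN/m
FS = 266.5 / 88.9 = 2.999

FS = 3.00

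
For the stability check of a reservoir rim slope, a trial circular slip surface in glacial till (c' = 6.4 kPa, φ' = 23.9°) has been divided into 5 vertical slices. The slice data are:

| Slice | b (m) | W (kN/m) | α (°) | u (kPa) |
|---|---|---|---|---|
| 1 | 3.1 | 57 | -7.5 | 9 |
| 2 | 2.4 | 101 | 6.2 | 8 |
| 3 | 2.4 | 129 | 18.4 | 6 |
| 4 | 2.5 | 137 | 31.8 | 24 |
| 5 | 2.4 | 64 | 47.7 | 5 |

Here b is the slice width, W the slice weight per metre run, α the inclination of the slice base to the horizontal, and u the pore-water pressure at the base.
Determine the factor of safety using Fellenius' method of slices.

Ordinary method of slices: FS = Σ[c'·Δl_i + (W_i cosα_i − u_i·Δl_i)·tanφ'] / Σ W_i sinα_i, with Δl_i = b_i / cosα_i.
Slice 1: Δl = 3.1/cos(-7.5°) = 3.127 m; N'_1 = 57·cos(-7.5°) − 9·3.127 = 28.4; c'Δl = 20.01; W sinα = -7.4
Slice 2: Δl = 2.4/cos6.2° = 2.414 m; N'_2 = 101·cos6.2° − 8·2.414 = 81.1; c'Δl = 15.45; W sinα = 10.9
Slice 3: Δl = 2.4/cos18.4° = 2.529 m; N'_3 = 129·cos18.4° − 6·2.529 = 107.2; c'Δl = 16.19; W sinα = 40.7
Slice 4: Δl = 2.5/cos31.8° = 2.942 m; N'_4 = 137·cos31.8° − 24·2.942 = 45.8; c'Δl = 18.83; W sinα = 72.2
Slice 5: Δl = 2.4/cos47.7° = 3.566 m; N'_5 = 64·cos47.7° − 5·3.566 = 25.2; c'Δl = 22.82; W sinα = 47.3
Σc'Δl = 93.3 kN/m; ΣN' = 287.8 kN/m; ΣW sinα = 163.7 kN/m
Resisting = 93.3 + 287.8·tan23.9° = 93.3 + 127.5 = 220.8 kN/m
FS = 220.8 / 163.7 = 1.349

FS = 1.35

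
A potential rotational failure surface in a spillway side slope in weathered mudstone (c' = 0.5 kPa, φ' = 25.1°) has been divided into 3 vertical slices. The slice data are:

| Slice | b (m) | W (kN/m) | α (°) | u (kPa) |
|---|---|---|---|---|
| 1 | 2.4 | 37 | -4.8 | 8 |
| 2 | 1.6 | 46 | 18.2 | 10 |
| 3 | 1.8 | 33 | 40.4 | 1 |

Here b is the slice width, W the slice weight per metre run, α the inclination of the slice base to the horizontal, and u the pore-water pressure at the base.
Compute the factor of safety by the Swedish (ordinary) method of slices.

FS = 1.06

Ordinary method of slices: FS = Σ[c'·Δl_i + (W_i cosα_i − u_i·Δl_i)·tanφ'] / Σ W_i sinα_i, with Δl_i = b_i / cosα_i.
Slice 1: Δl = 2.4/cos(-4.8°) = 2.408 m; N'_1 = 37·cos(-4.8°) − 8·2.408 = 17.6; c'Δl = 1.20; W sinα = -3.1
Slice 2: Δl = 1.6/cos18.2° = 1.684 m; N'_2 = 46·cos18.2° − 10·1.684 = 26.9; c'Δl = 0.84; W sinα = 14.4
Slice 3: Δl = 1.8/cos40.4° = 2.364 m; N'_3 = 33·cos40.4° − 1·2.364 = 22.8; c'Δl = 1.18; W sinα = 21.4
Σc'Δl = 3.2 kN/m; ΣN' = 67.2 kN/m; ΣW sinα = 32.7 kN/m
Resisting = 3.2 + 67.2·tan25.1° = 3.2 + 31.5 = 34.7 kN/m
FS = 34.7 / 32.7 = 1.063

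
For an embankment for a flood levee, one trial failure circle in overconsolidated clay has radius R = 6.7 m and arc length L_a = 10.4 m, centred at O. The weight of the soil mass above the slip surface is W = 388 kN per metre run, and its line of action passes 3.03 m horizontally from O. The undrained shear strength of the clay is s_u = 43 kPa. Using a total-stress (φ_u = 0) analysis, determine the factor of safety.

FS = 2.55

Taking moments about the centre O, the resisting moment is provided by the undrained shear strength acting along the arc:
M_R = s_u·L_a·R = 43·10.40·6.7 = 2996.2 kN·m/m
M_D = W·d = 388·3.03 = 1175.6 kN·m/m
FS = M_R / M_D = 2996.2 / 1175.6 = 2.549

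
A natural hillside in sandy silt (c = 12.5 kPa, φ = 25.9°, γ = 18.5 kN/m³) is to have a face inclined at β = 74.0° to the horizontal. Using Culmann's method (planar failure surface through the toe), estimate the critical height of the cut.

Culmann's analysis gives the critical failure plane at α_cr = (β + φ)/2 = (74.0 + 25.9)/2 = 50.0°, and the critical height
H_c = (4c/γ) · sinβ cosφ / [1 − cos(β − φ)]
    = (4·12.5/18.5) · sin74.0°·cos25.9° / [1 − cos(48.1°)]
    = 2.703 · 0.9613·0.8996 / [1 − 0.6678]
    = 2.703 · 0.8647 / 0.3322
    = 7.04 m

H_c = 7.04 m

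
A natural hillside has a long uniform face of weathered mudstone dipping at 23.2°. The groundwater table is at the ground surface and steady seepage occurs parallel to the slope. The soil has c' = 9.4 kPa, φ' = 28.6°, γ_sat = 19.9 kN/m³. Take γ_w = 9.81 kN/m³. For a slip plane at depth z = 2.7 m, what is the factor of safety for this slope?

FS = 1.13

With seepage parallel to the slope and the water table at the surface, the effective normal stress on the slip plane uses the buoyant unit weight γ' = γ_sat − γ_w while the driving shear stress uses γ_sat:
FS = [c' + γ' z cos²β tanφ'] / [γ_sat z sinβ cosβ]
γ' = 19.9 − 9.81 = 10.09 kN/m³
Numerator = 9.4 + 10.09·2.7·cos²23.2°·tan28.6° = 9.4 + 10.09·2.7·0.8448·0.5452 = 21.948 kPa
Denominator = 19.9·2.7·sin23.2°·cos23.2° = 19.9·2.7·0.3939·0.9191 = 19.455 kPa
FS = 21.948 / 19.455 = 1.128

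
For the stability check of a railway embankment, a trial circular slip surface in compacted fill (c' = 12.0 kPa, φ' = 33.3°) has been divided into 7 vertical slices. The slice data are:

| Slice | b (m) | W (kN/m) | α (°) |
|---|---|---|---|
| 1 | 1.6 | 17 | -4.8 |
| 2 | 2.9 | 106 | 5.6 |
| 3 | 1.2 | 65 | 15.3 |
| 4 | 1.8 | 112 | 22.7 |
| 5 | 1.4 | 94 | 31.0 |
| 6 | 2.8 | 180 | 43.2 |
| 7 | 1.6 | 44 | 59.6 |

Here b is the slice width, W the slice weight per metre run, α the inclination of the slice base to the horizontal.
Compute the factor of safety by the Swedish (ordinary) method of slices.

FS = 1.93

Ordinary method of slices: FS = Σ[c'·Δl_i + (W_i cosα_i)·tanφ'] / Σ W_i sinα_i, with Δl_i = b_i / cosα_i.
Slice 1: Δl = 1.6/cos(-4.8°) = 1.606 m; N'_1 = 17·cos(-4.8°) = 16.9; c'Δl = 19.27; W sinα = -1.4
Slice 2: Δl = 2.9/cos5.6° = 2.914 m; N'_2 = 106·cos5.6° = 105.5; c'Δl = 34.97; W sinα = 10.3
Slice 3: Δl = 1.2/cos15.3° = 1.244 m; N'_3 = 65·cos15.3° = 62.7; c'Δl = 14.93; W sinα = 17.2
Slice 4: Δl = 1.8/cos22.7° = 1.951 m; N'_4 = 112·cos22.7° = 103.3; c'Δl = 23.41; W sinα = 43.2
Slice 5: Δl = 1.4/cos31.0° = 1.633 m; N'_5 = 94·cos31.0° = 80.6; c'Δl = 19.60; W sinα = 48.4
Slice 6: Δl = 2.8/cos43.2° = 3.841 m; N'_6 = 180·cos43.2° = 131.2; c'Δl = 46.09; W sinα = 123.2
Slice 7: Δl = 1.6/cos59.6° = 3.162 m; N'_7 = 44·cos59.6° = 22.3; c'Δl = 37.94; W sinα = 38.0
Σc'Δl = 196.2 kN/m; ΣN' = 522.5 kN/m; ΣW sinα = 278.9 kN/m
Resisting = 196.2 + 522.5·tan33.3° = 196.2 + 343.2 = 539.4 kN/m
FS = 539.4 / 278.9 = 1.934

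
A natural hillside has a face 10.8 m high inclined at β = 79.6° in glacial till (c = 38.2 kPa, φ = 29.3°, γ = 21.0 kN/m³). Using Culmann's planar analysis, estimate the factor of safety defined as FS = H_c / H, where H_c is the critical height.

FS = 1.60

H_c = (4c/γ) · sinβ cosφ / [1 − cos(β − φ)]
    = (4·38.2/21.0) · sin79.6°·cos29.3° / [1 − cos50.3°]
    = 7.276 · 0.8577 / 0.3612 = 17.28 m
FS = H_c / H = 17.28 / 10.8 = 1.600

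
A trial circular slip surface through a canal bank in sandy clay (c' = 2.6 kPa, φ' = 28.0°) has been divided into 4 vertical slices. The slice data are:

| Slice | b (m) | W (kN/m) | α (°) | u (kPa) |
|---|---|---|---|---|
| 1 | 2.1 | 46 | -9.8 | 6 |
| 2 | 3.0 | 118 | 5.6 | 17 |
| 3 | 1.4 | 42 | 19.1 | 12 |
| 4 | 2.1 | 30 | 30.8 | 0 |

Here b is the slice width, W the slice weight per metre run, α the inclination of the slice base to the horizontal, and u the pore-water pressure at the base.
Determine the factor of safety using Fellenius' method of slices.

FS = 3.09

Ordinary method of slices: FS = Σ[c'·Δl_i + (W_i cosα_i − u_i·Δl_i)·tanφ'] / Σ W_i sinα_i, with Δl_i = b_i / cosα_i.
Slice 1: Δl = 2.1/cos(-9.8°) = 2.131 m; N'_1 = 46·cos(-9.8°) − 6·2.131 = 32.5; c'Δl = 5.54; W sinα = -7.8
Slice 2: Δl = 3.0/cos5.6° = 3.014 m; N'_2 = 118·cos5.6° − 17·3.014 = 66.2; c'Δl = 7.84; W sinα = 11.5
Slice 3: Δl = 1.4/cos19.1° = 1.482 m; N'_3 = 42·cos19.1° − 12·1.482 = 21.9; c'Δl = 3.85; W sinα = 13.7
Slice 4: Δl = 2.1/cos30.8° = 2.445 m; N'_4 = 30·cos30.8° − 0·2.445 = 25.8; c'Δl = 6.36; W sinα = 15.4
Σc'Δl = 23.6 kN/m; ΣN' = 146.4 kN/m; ΣW sinα = 32.8 kN/m
Resisting = 23.6 + 146.4·tan28.0° = 23.6 + 77.8 = 101.4 kN/m
FS = 101.4 / 32.8 = 3.094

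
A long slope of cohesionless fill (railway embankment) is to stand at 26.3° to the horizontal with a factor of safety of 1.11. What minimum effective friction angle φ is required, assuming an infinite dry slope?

FS = tanφ/tanβ ⇒ tanφ = FS · tanβ = 1.11 · tan26.3° = 0.5486
φ = arctan(0.5486) = 28.75°

φ = 28.7°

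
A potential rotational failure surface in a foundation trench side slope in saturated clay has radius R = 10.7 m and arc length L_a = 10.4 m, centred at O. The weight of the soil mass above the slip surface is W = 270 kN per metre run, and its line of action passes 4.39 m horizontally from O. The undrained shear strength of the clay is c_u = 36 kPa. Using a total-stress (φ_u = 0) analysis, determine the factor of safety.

FS = 3.38

Taking moments about the centre O, the resisting moment is provided by the undrained shear strength acting along the arc:
M_R = c_u·L_a·R = 36·10.40·10.7 = 4006.1 kN·m/m
M_D = W·d = 270·4.39 = 1185.3 kN·m/m
FS = M_R / M_D = 4006.1 / 1185.3 = 3.380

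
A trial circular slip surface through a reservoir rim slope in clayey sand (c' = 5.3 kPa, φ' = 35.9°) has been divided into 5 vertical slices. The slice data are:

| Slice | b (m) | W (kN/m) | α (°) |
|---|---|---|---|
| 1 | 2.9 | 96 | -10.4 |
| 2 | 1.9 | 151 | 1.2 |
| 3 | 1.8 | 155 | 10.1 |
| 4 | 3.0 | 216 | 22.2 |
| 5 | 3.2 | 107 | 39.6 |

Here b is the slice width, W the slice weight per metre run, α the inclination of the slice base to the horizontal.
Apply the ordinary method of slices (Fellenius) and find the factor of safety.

Ordinary method of slices: FS = Σ[c'·Δl_i + (W_i cosα_i)·tanφ'] / Σ W_i sinα_i, with Δl_i = b_i / cosα_i.
Slice 1: Δl = 2.9/cos(-10.4°) = 2.948 m; N'_1 = 96·cos(-10.4°) = 94.4; c'Δl = 15.63; W sinα = -17.3
Slice 2: Δl = 1.9/cos1.2° = 1.900 m; N'_2 = 151·cos1.2° = 151.0; c'Δl = 10.07; W sinα = 3.2
Slice 3: Δl = 1.8/cos10.1° = 1.828 m; N'_3 = 155·cos10.1° = 152.6; c'Δl = 9.69; W sinα = 27.2
Slice 4: Δl = 3.0/cos22.2° = 3.240 m; N'_4 = 216·cos22.2° = 200.0; c'Δl = 17.17; W sinα = 81.6
Slice 5: Δl = 3.2/cos39.6° = 4.153 m; N'_5 = 107·cos39.6° = 82.4; c'Δl = 22.01; W sinα = 68.2
Σc'Δl = 74.6 kN/m; ΣN' = 680.4 kN/m; ΣW sinα = 162.8 kN/m
Resisting = 74.6 + 680.4·tan35.9° = 74.6 + 492.5 = 567.1 kN/m
FS = 567.1 / 162.8 = 3.483

FS = 3.48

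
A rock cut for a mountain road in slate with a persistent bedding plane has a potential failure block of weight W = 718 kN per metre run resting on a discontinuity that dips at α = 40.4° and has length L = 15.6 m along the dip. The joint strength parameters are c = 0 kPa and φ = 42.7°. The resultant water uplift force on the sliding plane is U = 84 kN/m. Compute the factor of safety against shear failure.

FS = 0.92

Resolving the block weight along and normal to the plane and applying the Mohr–Coulomb strength on the joint:
N' = W cosα − U = 718·cos40.4° − 84 = 462.8 kN/m
Driving force T = W sinα = 718·sin40.4° = 465.4 kN/m
Resisting force R = c·L + N'·tanφ = 0·15.6 + 462.8·tan42.7° = 0.0 + 427.0 = 427.0 kN/m
FS = R / T = 427.0 / 465.4 = 0.918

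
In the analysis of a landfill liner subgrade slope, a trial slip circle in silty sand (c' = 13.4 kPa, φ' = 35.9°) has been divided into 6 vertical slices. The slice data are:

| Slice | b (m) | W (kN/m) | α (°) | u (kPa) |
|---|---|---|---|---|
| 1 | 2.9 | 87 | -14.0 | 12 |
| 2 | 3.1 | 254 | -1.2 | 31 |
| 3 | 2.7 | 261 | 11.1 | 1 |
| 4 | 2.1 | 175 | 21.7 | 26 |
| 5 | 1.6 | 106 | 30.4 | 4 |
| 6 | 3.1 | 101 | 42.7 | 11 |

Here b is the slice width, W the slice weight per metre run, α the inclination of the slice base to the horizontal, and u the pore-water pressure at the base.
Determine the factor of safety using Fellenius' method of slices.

FS = 3.41

Ordinary method of slices: FS = Σ[c'·Δl_i + (W_i cosα_i − u_i·Δl_i)·tanφ'] / Σ W_i sinα_i, with Δl_i = b_i / cosα_i.
Slice 1: Δl = 2.9/cos(-14.0°) = 2.989 m; N'_1 = 87·cos(-14.0°) − 12·2.989 = 48.6; c'Δl = 40.05; W sinα = -21.0
Slice 2: Δl = 3.1/cos(-1.2°) = 3.101 m; N'_2 = 254·cos(-1.2°) − 31·3.101 = 157.8; c'Δl = 41.55; W sinα = -5.3
Slice 3: Δl = 2.7/cos11.1° = 2.751 m; N'_3 = 261·cos11.1° − 1·2.751 = 253.4; c'Δl = 36.87; W sinα = 50.2
Slice 4: Δl = 2.1/cos21.7° = 2.260 m; N'_4 = 175·cos21.7° − 26·2.260 = 103.8; c'Δl = 30.29; W sinα = 64.7
Slice 5: Δl = 1.6/cos30.4° = 1.855 m; N'_5 = 106·cos30.4° − 4·1.855 = 84.0; c'Δl = 24.86; W sinα = 53.6
Slice 6: Δl = 3.1/cos42.7° = 4.218 m; N'_6 = 101·cos42.7° − 11·4.218 = 27.8; c'Δl = 56.52; W sinα = 68.5
Σc'Δl = 230.1 kN/m; ΣN' = 675.4 kN/m; ΣW sinα = 210.7 kN/m
Resisting = 230.1 + 675.4·tan35.9° = 230.1 + 488.9 = 719.0 kN/m
FS = 719.0 / 210.7 = 3.412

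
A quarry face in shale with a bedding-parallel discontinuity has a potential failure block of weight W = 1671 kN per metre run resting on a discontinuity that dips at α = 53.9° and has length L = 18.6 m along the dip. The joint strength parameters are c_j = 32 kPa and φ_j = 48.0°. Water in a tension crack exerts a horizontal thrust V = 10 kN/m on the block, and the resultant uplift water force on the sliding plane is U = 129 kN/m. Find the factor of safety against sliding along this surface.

FS = 1.13

Resolving the block weight along and normal to the plane and applying the Mohr–Coulomb strength on the joint:
N' = W cosα − U − V sinα = 1671·cos53.9° − 129 − 10·sin53.9° = 847.5 kN/m
Driving force T = W sinα + V cosα = 1671·sin53.9° + 10·cos53.9° = 1356.0 kN/m
Resisting force R = c_j·L + N'·tanφ_j = 32·18.6 + 847.5·tan48.0° = 595.2 + 941.2 = 1536.4 kN/m
FS = R / T = 1536.4 / 1356.0 = 1.133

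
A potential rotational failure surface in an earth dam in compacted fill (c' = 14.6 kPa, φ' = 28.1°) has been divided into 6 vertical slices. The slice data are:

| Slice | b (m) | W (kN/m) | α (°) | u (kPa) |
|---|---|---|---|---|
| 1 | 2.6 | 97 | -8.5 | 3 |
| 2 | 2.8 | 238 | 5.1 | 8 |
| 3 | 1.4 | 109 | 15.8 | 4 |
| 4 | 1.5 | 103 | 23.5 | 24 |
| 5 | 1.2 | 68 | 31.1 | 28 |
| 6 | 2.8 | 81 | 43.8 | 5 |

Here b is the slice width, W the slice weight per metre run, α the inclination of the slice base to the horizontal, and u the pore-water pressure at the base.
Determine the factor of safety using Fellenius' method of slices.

FS = 2.82

Ordinary method of slices: FS = Σ[c'·Δl_i + (W_i cosα_i − u_i·Δl_i)·tanφ'] / Σ W_i sinα_i, with Δl_i = b_i / cosα_i.
Slice 1: Δl = 2.6/cos(-8.5°) = 2.629 m; N'_1 = 97·cos(-8.5°) − 3·2.629 = 88.0; c'Δl = 38.38; W sinα = -14.3
Slice 2: Δl = 2.8/cos5.1° = 2.811 m; N'_2 = 238·cos5.1° − 8·2.811 = 214.6; c'Δl = 41.04; W sinα = 21.2
Slice 3: Δl = 1.4/cos15.8° = 1.455 m; N'_3 = 109·cos15.8° − 4·1.455 = 99.1; c'Δl = 21.24; W sinα = 29.7
Slice 4: Δl = 1.5/cos23.5° = 1.636 m; N'_4 = 103·cos23.5° − 24·1.636 = 55.2; c'Δl = 23.88; W sinα = 41.1
Slice 5: Δl = 1.2/cos31.1° = 1.401 m; N'_5 = 68·cos31.1° − 28·1.401 = 19.0; c'Δl = 20.46; W sinα = 35.1
Slice 6: Δl = 2.8/cos43.8° = 3.879 m; N'_6 = 81·cos43.8° − 5·3.879 = 39.1; c'Δl = 56.64; W sinα = 56.1
Σc'Δl = 201.6 kN/m; ΣN' = 514.9 kN/m; ΣW sinα = 168.8 kN/m
Resisting = 201.6 + 514.9·tan28.1° = 201.6 + 274.9 = 476.6 kN/m
FS = 476.6 / 168.8 = 2.824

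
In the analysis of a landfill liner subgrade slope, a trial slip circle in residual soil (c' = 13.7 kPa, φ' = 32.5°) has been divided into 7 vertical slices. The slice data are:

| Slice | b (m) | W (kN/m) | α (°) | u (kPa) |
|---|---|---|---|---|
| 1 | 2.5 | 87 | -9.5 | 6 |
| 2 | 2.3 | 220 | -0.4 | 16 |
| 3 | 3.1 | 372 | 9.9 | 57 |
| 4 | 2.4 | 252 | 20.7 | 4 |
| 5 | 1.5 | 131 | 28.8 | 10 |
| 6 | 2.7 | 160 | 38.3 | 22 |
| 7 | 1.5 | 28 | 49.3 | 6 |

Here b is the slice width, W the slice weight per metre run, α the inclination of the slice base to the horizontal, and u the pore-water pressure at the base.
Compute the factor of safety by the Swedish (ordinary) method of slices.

Ordinary method of slices: FS = Σ[c'·Δl_i + (W_i cosα_i − u_i·Δl_i)·tanφ'] / Σ W_i sinα_i, with Δl_i = b_i / cosα_i.
Slice 1: Δl = 2.5/cos(-9.5°) = 2.535 m; N'_1 = 87·cos(-9.5°) − 6·2.535 = 70.6; c'Δl = 34.73; W sinα = -14.4
Slice 2: Δl = 2.3/cos(-0.4°) = 2.300 m; N'_2 = 220·cos(-0.4°) − 16·2.300 = 183.2; c'Δl = 31.51; W sinα = -1.5
Slice 3: Δl = 3.1/cos9.9° = 3.147 m; N'_3 = 372·cos9.9° − 57·3.147 = 187.1; c'Δl = 43.11; W sinα = 64.0
Slice 4: Δl = 2.4/cos20.7° = 2.566 m; N'_4 = 252·cos20.7° − 4·2.566 = 225.5; c'Δl = 35.15; W sinα = 89.1
Slice 5: Δl = 1.5/cos28.8° = 1.712 m; N'_5 = 131·cos28.8° − 10·1.712 = 97.7; c'Δl = 23.45; W sinα = 63.1
Slice 6: Δl = 2.7/cos38.3° = 3.440 m; N'_6 = 160·cos38.3° − 22·3.440 = 49.9; c'Δl = 47.13; W sinα = 99.2
Slice 7: Δl = 1.5/cos49.3° = 2.300 m; N'_7 = 28·cos49.3° − 6·2.300 = 4.5; c'Δl = 31.51; W sinα = 21.2
Σc'Δl = 246.6 kN/m; ΣN' = 818.4 kN/m; ΣW sinα = 320.6 kN/m
Resisting = 246.6 + 818.4·tan32.5° = 246.6 + 521.4 = 768.0 kN/m
FS = 768.0 / 320.6 = 2.395

FS = 2.40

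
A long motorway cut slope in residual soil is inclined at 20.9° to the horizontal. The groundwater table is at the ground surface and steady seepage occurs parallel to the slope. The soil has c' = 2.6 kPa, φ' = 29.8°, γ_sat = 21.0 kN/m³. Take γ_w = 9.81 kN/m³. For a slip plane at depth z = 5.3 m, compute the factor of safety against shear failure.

With seepage parallel to the slope and the water table at the surface, the effective normal stress on the slip plane uses the buoyant unit weight γ' = γ_sat − γ_w while the driving shear stress uses γ_sat:
FS = [c' + γ' z cos²β tanφ'] / [γ_sat z sinβ cosβ]
γ' = 21.0 − 9.81 = 11.19 kN/m³
Numerator = 2.6 + 11.19·5.3·cos²20.9°·tan29.8° = 2.6 + 11.19·5.3·0.8727·0.5727 = 32.243 kPa
Denominator = 21.0·5.3·sin20.9°·cos20.9° = 21.0·5.3·0.3567·0.9342 = 37.093 kPa
FS = 32.243 / 37.093 = 0.869

FS = 0.87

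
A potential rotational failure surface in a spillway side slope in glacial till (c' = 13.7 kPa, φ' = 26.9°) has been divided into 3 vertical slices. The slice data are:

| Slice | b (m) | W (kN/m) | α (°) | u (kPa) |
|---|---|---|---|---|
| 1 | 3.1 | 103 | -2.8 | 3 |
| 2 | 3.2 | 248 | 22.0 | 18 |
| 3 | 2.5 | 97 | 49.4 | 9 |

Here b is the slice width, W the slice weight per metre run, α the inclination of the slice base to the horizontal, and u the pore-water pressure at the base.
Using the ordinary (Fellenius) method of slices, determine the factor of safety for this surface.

FS = 1.79

Ordinary method of slices: FS = Σ[c'·Δl_i + (W_i cosα_i − u_i·Δl_i)·tanφ'] / Σ W_i sinα_i, with Δl_i = b_i / cosα_i.
Slice 1: Δl = 3.1/cos(-2.8°) = 3.104 m; N'_1 = 103·cos(-2.8°) − 3·3.104 = 93.6; c'Δl = 42.52; W sinα = -5.0
Slice 2: Δl = 3.2/cos22.0° = 3.451 m; N'_2 = 248·cos22.0° − 18·3.451 = 167.8; c'Δl = 47.28; W sinα = 92.9
Slice 3: Δl = 2.5/cos49.4° = 3.842 m; N'_3 = 97·cos49.4° − 9·3.842 = 28.6; c'Δl = 52.63; W sinα = 73.6
Σc'Δl = 142.4 kN/m; ΣN' = 289.9 kN/m; ΣW sinα = 161.5 kN/m
Resisting = 142.4 + 289.9·tan26.9° = 142.4 + 147.1 = 289.5 kN/m
FS = 289.5 / 161.5 = 1.793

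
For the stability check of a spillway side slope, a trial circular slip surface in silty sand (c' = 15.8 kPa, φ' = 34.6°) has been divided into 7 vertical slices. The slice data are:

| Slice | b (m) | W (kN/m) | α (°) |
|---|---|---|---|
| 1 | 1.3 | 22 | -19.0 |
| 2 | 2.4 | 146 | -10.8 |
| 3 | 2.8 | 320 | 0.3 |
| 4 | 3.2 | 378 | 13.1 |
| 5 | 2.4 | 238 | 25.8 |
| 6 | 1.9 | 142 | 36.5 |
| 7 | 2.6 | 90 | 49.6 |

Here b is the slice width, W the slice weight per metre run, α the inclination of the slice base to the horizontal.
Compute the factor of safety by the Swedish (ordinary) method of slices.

Ordinary method of slices: FS = Σ[c'·Δl_i + (W_i cosα_i)·tanφ'] / Σ W_i sinα_i, with Δl_i = b_i / cosα_i.
Slice 1: Δl = 1.3/cos(-19.0°) = 1.375 m; N'_1 = 22·cos(-19.0°) = 20.8; c'Δl = 21.72; W sinα = -7.2
Slice 2: Δl = 2.4/cos(-10.8°) = 2.443 m; N'_2 = 146·cos(-10.8°) = 143.4; c'Δl = 38.60; W sinα = -27.4
Slice 3: Δl = 2.8/cos0.3° = 2.800 m; N'_3 = 320·cos0.3° = 320.0; c'Δl = 44.24; W sinα = 1.7
Slice 4: Δl = 3.2/cos13.1° = 3.286 m; N'_4 = 378·cos13.1° = 368.2; c'Δl = 51.91; W sinα = 85.7
Slice 5: Δl = 2.4/cos25.8° = 2.666 m; N'_5 = 238·cos25.8° = 214.3; c'Δl = 42.12; W sinα = 103.6
Slice 6: Δl = 1.9/cos36.5° = 2.364 m; N'_6 = 142·cos36.5° = 114.1; c'Δl = 37.34; W sinα = 84.5
Slice 7: Δl = 2.6/cos49.6° = 4.012 m; N'_7 = 90·cos49.6° = 58.3; c'Δl = 63.38; W sinα = 68.5
Σc'Δl = 299.3 kN/m; ΣN' = 1239.1 kN/m; ΣW sinα = 309.4 kN/m
Resisting = 299.3 + 1239.1·tan34.6° = 299.3 + 854.8 = 1154.1 kN/m
FS = 1154.1 / 309.4 = 3.730

FS = 3.73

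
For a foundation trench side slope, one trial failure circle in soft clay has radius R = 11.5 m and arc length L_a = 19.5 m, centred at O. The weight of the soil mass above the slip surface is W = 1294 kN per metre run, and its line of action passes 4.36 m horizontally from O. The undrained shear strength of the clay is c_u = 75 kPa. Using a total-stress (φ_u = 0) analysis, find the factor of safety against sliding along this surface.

FS = 2.98

Taking moments about the centre O, the resisting moment is provided by the undrained shear strength acting along the arc:
M_R = c_u·L_a·R = 75·19.50·11.5 = 16818.8 kN·m/m
M_D = W·d = 1294·4.36 = 5641.8 kN·m/m
FS = M_R / M_D = 16818.8 / 5641.8 = 2.981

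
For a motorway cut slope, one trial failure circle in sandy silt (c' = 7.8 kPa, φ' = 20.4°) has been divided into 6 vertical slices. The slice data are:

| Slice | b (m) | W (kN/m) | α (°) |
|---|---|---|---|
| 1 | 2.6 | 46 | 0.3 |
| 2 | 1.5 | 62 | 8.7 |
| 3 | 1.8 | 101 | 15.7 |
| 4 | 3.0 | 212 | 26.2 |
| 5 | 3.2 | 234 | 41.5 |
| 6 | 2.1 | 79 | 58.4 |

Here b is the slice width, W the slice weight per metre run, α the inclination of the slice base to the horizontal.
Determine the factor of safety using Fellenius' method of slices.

Ordinary method of slices: FS = Σ[c'·Δl_i + (W_i cosα_i)·tanφ'] / Σ W_i sinα_i, with Δl_i = b_i / cosα_i.
Slice 1: Δl = 2.6/cos0.3° = 2.600 m; N'_1 = 46·cos0.3° = 46.0; c'Δl = 20.28; W sinα = 0.2
Slice 2: Δl = 1.5/cos8.7° = 1.517 m; N'_2 = 62·cos8.7° = 61.3; c'Δl = 11.84; W sinα = 9.4
Slice 3: Δl = 1.8/cos15.7° = 1.870 m; N'_3 = 101·cos15.7° = 97.2; c'Δl = 14.58; W sinα = 27.3
Slice 4: Δl = 3.0/cos26.2° = 3.344 m; N'_4 = 212·cos26.2° = 190.2; c'Δl = 26.08; W sinα = 93.6
Slice 5: Δl = 3.2/cos41.5° = 4.273 m; N'_5 = 234·cos41.5° = 175.3; c'Δl = 33.33; W sinα = 155.1
Slice 6: Δl = 2.1/cos58.4° = 4.008 m; N'_6 = 79·cos58.4° = 41.4; c'Δl = 31.26; W sinα = 67.3
Σc'Δl = 137.4 kN/m; ΣN' = 611.4 kN/m; ΣW sinα = 352.9 kN/m
Resisting = 137.4 + 611.4·tan20.4° = 137.4 + 227.4 = 364.7 kN/m
FS = 364.7 / 352.9 = 1.034

FS = 1.03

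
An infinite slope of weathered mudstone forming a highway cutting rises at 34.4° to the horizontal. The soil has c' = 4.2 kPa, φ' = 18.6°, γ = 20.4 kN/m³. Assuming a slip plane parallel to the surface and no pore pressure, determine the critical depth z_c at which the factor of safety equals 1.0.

z_c = 0.87 m

Setting FS = 1.00 in FS = [c' + γz cos²β tanφ'] / [γz sinβ cosβ] and solving for z:
z = c' / [γ cosβ (FS·sinβ − cosβ·tanφ')]
  = 4.2 / [20.4·cos34.4°·(1.00·sin34.4° − cos34.4°·tan18.6°)]
  = 4.2 / [20.4·0.8251·(1.00·0.5650 − 0.8251·0.3365)]
  = 4.2 / 4.8357 = 0.869 m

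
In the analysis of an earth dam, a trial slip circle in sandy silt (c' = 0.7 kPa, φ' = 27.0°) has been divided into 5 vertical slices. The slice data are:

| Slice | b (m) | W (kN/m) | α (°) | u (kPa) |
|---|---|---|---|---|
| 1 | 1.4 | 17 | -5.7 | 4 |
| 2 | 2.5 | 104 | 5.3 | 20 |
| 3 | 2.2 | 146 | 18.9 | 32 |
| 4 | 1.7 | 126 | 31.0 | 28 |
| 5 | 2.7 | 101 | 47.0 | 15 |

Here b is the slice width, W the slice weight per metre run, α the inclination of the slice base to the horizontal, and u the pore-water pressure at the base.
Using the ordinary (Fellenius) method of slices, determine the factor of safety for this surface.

Ordinary method of slices: FS = Σ[c'·Δl_i + (W_i cosα_i − u_i·Δl_i)·tanφ'] / Σ W_i sinα_i, with Δl_i = b_i / cosα_i.
Slice 1: Δl = 1.4/cos(-5.7°) = 1.407 m; N'_1 = 17·cos(-5.7°) − 4·1.407 = 11.3; c'Δl = 0.98; W sinα = -1.7
Slice 2: Δl = 2.5/cos5.3° = 2.511 m; N'_2 = 104·cos5.3° − 20·2.511 = 53.3; c'Δl = 1.76; W sinα = 9.6
Slice 3: Δl = 2.2/cos18.9° = 2.325 m; N'_3 = 146·cos18.9° − 32·2.325 = 63.7; c'Δl = 1.63; W sinα = 47.3
Slice 4: Δl = 1.7/cos31.0° = 1.983 m; N'_4 = 126·cos31.0° − 28·1.983 = 52.5; c'Δl = 1.39; W sinα = 64.9
Slice 5: Δl = 2.7/cos47.0° = 3.959 m; N'_5 = 101·cos47.0° − 15·3.959 = 9.5; c'Δl = 2.77; W sinα = 73.9
Σc'Δl = 8.5 kN/m; ΣN' = 190.3 kN/m; ΣW sinα = 194.0 kN/m
Resisting = 8.5 + 190.3·tan27.0° = 8.5 + 97.0 = 105.5 kN/m
FS = 105.5 / 194.0 = 0.544

FS = 0.54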